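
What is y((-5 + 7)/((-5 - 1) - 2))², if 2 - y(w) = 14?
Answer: 144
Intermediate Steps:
y(w) = -12 (y(w) = 2 - 1*14 = 2 - 14 = -12)
y((-5 + 7)/((-5 - 1) - 2))² = (-12)² = 144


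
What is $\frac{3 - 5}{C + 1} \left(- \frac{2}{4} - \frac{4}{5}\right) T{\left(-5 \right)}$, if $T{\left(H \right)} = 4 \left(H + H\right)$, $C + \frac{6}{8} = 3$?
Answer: $-32$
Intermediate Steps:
$C = \frac{9}{4}$ ($C = - \frac{3}{4} + 3 = \frac{9}{4} \approx 2.25$)
$T{\left(H \right)} = 8 H$ ($T{\left(H \right)} = 4 \cdot 2 H = 8 H$)
$\frac{3 - 5}{C + 1} \left(- \frac{2}{4} - \frac{4}{5}\right) T{\left(-5 \right)} = \frac{3 - 5}{\frac{9}{4} + 1} \left(- \frac{2}{4} - \frac{4}{5}\right) 8 \left(-5\right) = - \frac{2}{\frac{13}{4}} \left(\left(-2\right) \frac{1}{4} - \frac{4}{5}\right) \left(-40\right) = \left(-2\right) \frac{4}{13} \left(- \frac{1}{2} - \frac{4}{5}\right) \left(-40\right) = \left(- \frac{8}{13}\right) \left(- \frac{13}{10}\right) \left(-40\right) = \frac{4}{5} \left(-40\right) = -32$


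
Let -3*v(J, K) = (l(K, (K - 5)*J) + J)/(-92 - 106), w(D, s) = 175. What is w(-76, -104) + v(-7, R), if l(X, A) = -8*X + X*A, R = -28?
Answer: 97699/594 ≈ 164.48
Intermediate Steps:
l(X, A) = -8*X + A*X
v(J, K) = J/594 + K*(-8 + J*(-5 + K))/594 (v(J, K) = -(K*(-8 + (K - 5)*J) + J)/(3*(-92 - 106)) = -(K*(-8 + (-5 + K)*J) + J)/(3*(-198)) = -(K*(-8 + J*(-5 + K)) + J)*(-1)/(3*198) = -(J + K*(-8 + J*(-5 + K)))*(-1)/(3*198) = -(-J/198 - K*(-8 + J*(-5 + K))/198)/3 = J/594 + K*(-8 + J*(-5 + K))/594)
w(-76, -104) + v(-7, R) = 175 + ((1/594)*(-7) + (1/594)*(-28)*(-8 - 7*(-5 - 28))) = 175 + (-7/594 + (1/594)*(-28)*(-8 - 7*(-33))) = 175 + (-7/594 + (1/594)*(-28)*(-8 + 231)) = 175 + (-7/594 + (1/594)*(-28)*223) = 175 + (-7/594 - 3122/297) = 175 - 6251/594 = 97699/594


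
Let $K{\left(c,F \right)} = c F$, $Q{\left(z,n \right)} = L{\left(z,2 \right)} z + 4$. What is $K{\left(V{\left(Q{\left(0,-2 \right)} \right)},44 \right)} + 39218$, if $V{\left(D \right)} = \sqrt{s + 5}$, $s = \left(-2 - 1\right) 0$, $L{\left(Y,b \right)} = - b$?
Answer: $39218 + 44 \sqrt{5} \approx 39316.0$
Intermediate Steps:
$s = 0$ ($s = \left(-3\right) 0 = 0$)
$Q{\left(z,n \right)} = 4 - 2 z$ ($Q{\left(z,n \right)} = \left(-1\right) 2 z + 4 = - 2 z + 4 = 4 - 2 z$)
$V{\left(D \right)} = \sqrt{5}$ ($V{\left(D \right)} = \sqrt{0 + 5} = \sqrt{5}$)
$K{\left(c,F \right)} = F c$
$K{\left(V{\left(Q{\left(0,-2 \right)} \right)},44 \right)} + 39218 = 44 \sqrt{5} + 39218 = 39218 + 44 \sqrt{5}$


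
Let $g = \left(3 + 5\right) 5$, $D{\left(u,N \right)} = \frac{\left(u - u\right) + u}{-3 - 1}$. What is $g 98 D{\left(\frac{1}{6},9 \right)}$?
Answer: $- \frac{490}{3} \approx -163.33$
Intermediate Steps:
$D{\left(u,N \right)} = - \frac{u}{4}$ ($D{\left(u,N \right)} = \frac{0 + u}{-4} = u \left(- \frac{1}{4}\right) = - \frac{u}{4}$)
$g = 40$ ($g = 8 \cdot 5 = 40$)
$g 98 D{\left(\frac{1}{6},9 \right)} = 40 \cdot 98 \left(- \frac{1}{4 \cdot 6}\right) = 3920 \left(\left(- \frac{1}{4}\right) \frac{1}{6}\right) = 3920 \left(- \frac{1}{24}\right) = - \frac{490}{3}$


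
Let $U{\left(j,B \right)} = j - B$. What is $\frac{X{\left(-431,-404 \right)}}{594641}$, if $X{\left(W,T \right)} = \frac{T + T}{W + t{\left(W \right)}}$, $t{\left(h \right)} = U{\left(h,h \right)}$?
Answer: $\frac{808}{256290271} \approx 3.1527 \cdot 10^{-6}$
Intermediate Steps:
$t{\left(h \right)} = 0$ ($t{\left(h \right)} = h - h = 0$)
$X{\left(W,T \right)} = \frac{2 T}{W}$ ($X{\left(W,T \right)} = \frac{T + T}{W + 0} = \frac{2 T}{W}$)
$\frac{X{\left(-431,-404 \right)}}{594641} = \frac{2 \left(-404\right) \frac{1}{-431}}{594641} = 2 \left(-404\right) \left(- \frac{1}{431}\right) \frac{1}{594641} = \frac{808}{431} \cdot \frac{1}{594641} = \frac{808}{256290271}$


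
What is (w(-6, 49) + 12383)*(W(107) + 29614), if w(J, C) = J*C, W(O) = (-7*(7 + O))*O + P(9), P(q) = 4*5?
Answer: -673985928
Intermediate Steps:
P(q) = 20
W(O) = 20 + O*(-49 - 7*O) (W(O) = (-7*(7 + O))*O + 20 = (-49 - 7*O)*O + 20 = O*(-49 - 7*O) + 20 = 20 + O*(-49 - 7*O))
w(J, C) = C*J
(w(-6, 49) + 12383)*(W(107) + 29614) = (49*(-6) + 12383)*((20 - 49*107 - 7*107**2) + 29614) = (-294 + 12383)*((20 - 5243 - 7*11449) + 29614) = 12089*((20 - 5243 - 80143) + 29614) = 12089*(-85366 + 29614) = 12089*(-55752) = -673985928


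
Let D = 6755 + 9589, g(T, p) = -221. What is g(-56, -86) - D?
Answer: -16565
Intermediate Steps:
D = 16344
g(-56, -86) - D = -221 - 1*16344 = -221 - 16344 = -16565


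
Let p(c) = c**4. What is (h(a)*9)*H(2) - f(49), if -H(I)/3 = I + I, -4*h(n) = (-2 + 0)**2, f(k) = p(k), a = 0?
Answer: -5764693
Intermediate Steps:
f(k) = k**4
h(n) = -1 (h(n) = -(-2 + 0)**2/4 = -1/4*(-2)**2 = -1/4*4 = -1)
H(I) = -6*I (H(I) = -3*(I + I) = -6*I)
(h(a)*9)*H(2) - f(49) = (-1*9)*(-6*2) - 1*49**4 = -9*(-12) - 1*5764801 = 108 - 5764801 = -5764693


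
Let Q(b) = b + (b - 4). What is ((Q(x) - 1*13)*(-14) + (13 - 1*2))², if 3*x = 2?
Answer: 477481/9 ≈ 53053.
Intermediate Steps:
x = ⅔ (x = (⅓)*2 = ⅔ ≈ 0.66667)
Q(b) = -4 + 2*b (Q(b) = b + (-4 + b) = -4 + 2*b)
((Q(x) - 1*13)*(-14) + (13 - 1*2))² = (((-4 + 2*(⅔)) - 1*13)*(-14) + (13 - 1*2))² = (((-4 + 4/3) - 13)*(-14) + (13 - 2))² = ((-8/3 - 13)*(-14) + 11)² = (-47/3*(-14) + 11)² = (658/3 + 11)² = (691/3)² = 477481/9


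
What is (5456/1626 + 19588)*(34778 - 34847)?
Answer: -366338756/271 ≈ -1.3518e+6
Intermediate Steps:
(5456/1626 + 19588)*(34778 - 34847) = (5456*(1/1626) + 19588)*(-69) = (2728/813 + 19588)*(-69) = (15927772/813)*(-69) = -366338756/271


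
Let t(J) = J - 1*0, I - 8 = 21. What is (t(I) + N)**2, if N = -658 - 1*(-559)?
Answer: 4900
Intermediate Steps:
I = 29 (I = 8 + 21 = 29)
N = -99 (N = -658 + 559 = -99)
t(J) = J (t(J) = J + 0 = J)
(t(I) + N)**2 = (29 - 99)**2 = (-70)**2 = 4900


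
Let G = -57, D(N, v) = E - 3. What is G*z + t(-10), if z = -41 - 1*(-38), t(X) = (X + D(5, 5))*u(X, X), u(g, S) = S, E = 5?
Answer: 251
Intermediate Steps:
D(N, v) = 2 (D(N, v) = 5 - 3 = 2)
t(X) = X*(2 + X) (t(X) = (X + 2)*X = (2 + X)*X = X*(2 + X))
z = -3 (z = -41 + 38 = -3)
G*z + t(-10) = -57*(-3) - 10*(2 - 10) = 171 - 10*(-8) = 171 + 80 = 251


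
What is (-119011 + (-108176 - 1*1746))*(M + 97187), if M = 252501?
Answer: -80055122904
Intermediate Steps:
(-119011 + (-108176 - 1*1746))*(M + 97187) = (-119011 + (-108176 - 1*1746))*(252501 + 97187) = (-119011 + (-108176 - 1746))*349688 = (-119011 - 109922)*349688 = -228933*349688 = -80055122904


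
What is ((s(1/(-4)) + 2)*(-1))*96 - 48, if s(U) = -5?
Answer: 240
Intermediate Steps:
((s(1/(-4)) + 2)*(-1))*96 - 48 = ((-5 + 2)*(-1))*96 - 48 = -3*(-1)*96 - 48 = 3*96 - 48 = 288 - 48 = 240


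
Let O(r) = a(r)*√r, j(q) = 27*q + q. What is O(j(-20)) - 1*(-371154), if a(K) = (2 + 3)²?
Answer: 371154 + 100*I*√35 ≈ 3.7115e+5 + 591.61*I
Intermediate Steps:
j(q) = 28*q
a(K) = 25 (a(K) = 5² = 25)
O(r) = 25*√r
O(j(-20)) - 1*(-371154) = 25*√(28*(-20)) - 1*(-371154) = 25*√(-560) + 371154 = 25*(4*I*√35) + 371154 = 100*I*√35 + 371154 = 371154 + 100*I*√35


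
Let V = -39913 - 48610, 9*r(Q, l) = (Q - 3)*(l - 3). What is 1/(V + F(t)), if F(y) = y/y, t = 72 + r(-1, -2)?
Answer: -1/88522 ≈ -1.1297e-5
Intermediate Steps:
r(Q, l) = (-3 + Q)*(-3 + l)/9 (r(Q, l) = ((Q - 3)*(l - 3))/9 = ((-3 + Q)*(-3 + l))/9 = (-3 + Q)*(-3 + l)/9)
t = 668/9 (t = 72 + (1 - ⅓*(-1) - ⅓*(-2) + (⅑)*(-1)*(-2)) = 72 + (1 + ⅓ + ⅔ + 2/9) = 72 + 20/9 = 668/9 ≈ 74.222)
F(y) = 1
V = -88523
1/(V + F(t)) = 1/(-88523 + 1) = 1/(-88522) = -1/88522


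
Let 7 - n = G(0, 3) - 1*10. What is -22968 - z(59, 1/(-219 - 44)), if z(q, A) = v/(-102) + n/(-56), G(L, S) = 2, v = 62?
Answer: -65594107/2856 ≈ -22967.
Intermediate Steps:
n = 15 (n = 7 - (2 - 1*10) = 7 - (2 - 10) = 7 - 1*(-8) = 7 + 8 = 15)
z(q, A) = -2501/2856 (z(q, A) = 62/(-102) + 15/(-56) = 62*(-1/102) + 15*(-1/56) = -31/51 - 15/56 = -2501/2856)
-22968 - z(59, 1/(-219 - 44)) = -22968 - 1*(-2501/2856) = -22968 + 2501/2856 = -65594107/2856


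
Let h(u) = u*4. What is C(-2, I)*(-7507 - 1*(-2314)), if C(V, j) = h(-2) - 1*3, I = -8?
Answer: 57123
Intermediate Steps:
h(u) = 4*u
C(V, j) = -11 (C(V, j) = 4*(-2) - 1*3 = -8 - 3 = -11)
C(-2, I)*(-7507 - 1*(-2314)) = -11*(-7507 - 1*(-2314)) = -11*(-7507 + 2314) = -11*(-5193) = 57123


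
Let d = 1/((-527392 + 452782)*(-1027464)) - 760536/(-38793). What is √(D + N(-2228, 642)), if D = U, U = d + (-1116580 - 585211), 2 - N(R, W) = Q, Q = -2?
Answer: I*√11612593882659254326882858528812615/82606556698020 ≈ 1304.5*I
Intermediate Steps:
d = 19433998980721411/991278680376240 (d = -1/1027464/(-74610) - 760536*(-1/38793) = -1/74610*(-1/1027464) + 253512/12931 = 1/76659089040 + 253512/12931 = 19433998980721411/991278680376240 ≈ 19.605)
N(R, W) = 4 (N(R, W) = 2 - 1*(-2) = 2 + 2 = 4)
U = -1686929702757181124429/991278680376240 (U = 19433998980721411/991278680376240 + (-1116580 - 585211) = 19433998980721411/991278680376240 - 1701791 = -1686929702757181124429/991278680376240 ≈ -1.7018e+6)
D = -1686929702757181124429/991278680376240 ≈ -1.7018e+6
√(D + N(-2228, 642)) = √(-1686929702757181124429/991278680376240 + 4) = √(-1686925737642459619469/991278680376240) = I*√11612593882659254326882858528812615/82606556698020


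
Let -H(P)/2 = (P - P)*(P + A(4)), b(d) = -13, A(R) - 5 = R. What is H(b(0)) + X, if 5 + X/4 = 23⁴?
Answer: 1119344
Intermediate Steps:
A(R) = 5 + R
H(P) = 0 (H(P) = -2*(P - P)*(P + (5 + 4)) = -0*(P + 9) = -0*(9 + P) = -2*0 = 0)
X = 1119344 (X = -20 + 4*23⁴ = -20 + 4*279841 = -20 + 1119364 = 1119344)
H(b(0)) + X = 0 + 1119344 = 1119344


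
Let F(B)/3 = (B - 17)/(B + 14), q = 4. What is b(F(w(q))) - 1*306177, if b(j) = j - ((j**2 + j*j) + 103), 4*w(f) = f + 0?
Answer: -7657592/25 ≈ -3.0630e+5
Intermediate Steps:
w(f) = f/4 (w(f) = (f + 0)/4 = f/4)
F(B) = 3*(-17 + B)/(14 + B) (F(B) = 3*((B - 17)/(B + 14)) = 3*((-17 + B)/(14 + B)) = 3*(-17 + B)/(14 + B))
b(j) = -103 + j - 2*j**2 (b(j) = j - ((j**2 + j**2) + 103) = j - (2*j**2 + 103) = j - (103 + 2*j**2) = j + (-103 - 2*j**2) = -103 + j - 2*j**2)
b(F(w(q))) - 1*306177 = (-103 + 3*(-17 + (1/4)*4)/(14 + (1/4)*4) - 2*9*(-17 + (1/4)*4)**2/(14 + (1/4)*4)**2) - 1*306177 = (-103 + 3*(-17 + 1)/(14 + 1) - 2*9*(-17 + 1)**2/(14 + 1)**2) - 306177 = (-103 + 3*(-16)/15 - 2*(3*(-16)/15)**2) - 306177 = (-103 + 3*(1/15)*(-16) - 2*(3*(1/15)*(-16))**2) - 306177 = (-103 - 16/5 - 2*(-16/5)**2) - 306177 = (-103 - 16/5 - 2*256/25) - 306177 = (-103 - 16/5 - 512/25) - 306177 = -3167/25 - 306177 = -7657592/25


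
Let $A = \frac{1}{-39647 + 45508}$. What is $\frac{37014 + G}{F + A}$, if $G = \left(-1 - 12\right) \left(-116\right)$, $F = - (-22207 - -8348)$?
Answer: $\frac{112888721}{40613800} \approx 2.7796$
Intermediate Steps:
$F = 13859$ ($F = - (-22207 + 8348) = \left(-1\right) \left(-13859\right) = 13859$)
$A = \frac{1}{5861} \approx 0.00017062$
$G = 1508$ ($G = \left(-1 - 12\right) \left(-116\right) = \left(-13\right) \left(-116\right) = 1508$)
$\frac{37014 + G}{F + A} = \frac{37014 + 1508}{13859 + \frac{1}{5861}} = \frac{38522}{\frac{81227600}{5861}} = 38522 \cdot \frac{5861}{81227600} = \frac{112888721}{40613800}$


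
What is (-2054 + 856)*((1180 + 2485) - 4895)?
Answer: 1473540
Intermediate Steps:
(-2054 + 856)*((1180 + 2485) - 4895) = -1198*(3665 - 4895) = -1198*(-1230) = 1473540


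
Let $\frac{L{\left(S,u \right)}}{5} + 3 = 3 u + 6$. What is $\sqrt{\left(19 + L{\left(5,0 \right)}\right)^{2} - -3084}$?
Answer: $4 \sqrt{265} \approx 65.115$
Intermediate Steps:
$L{\left(S,u \right)} = 15 + 15 u$ ($L{\left(S,u \right)} = -15 + 5 \left(3 u + 6\right) = -15 + 5 \left(6 + 3 u\right) = -15 + \left(30 + 15 u\right) = 15 + 15 u$)
$\sqrt{\left(19 + L{\left(5,0 \right)}\right)^{2} - -3084} = \sqrt{\left(19 + \left(15 + 15 \cdot 0\right)\right)^{2} - -3084} = \sqrt{\left(19 + \left(15 + 0\right)\right)^{2} + 3084} = \sqrt{\left(19 + 15\right)^{2} + 3084} = \sqrt{34^{2} + 3084} = \sqrt{1156 + 3084} = \sqrt{4240} = 4 \sqrt{265}$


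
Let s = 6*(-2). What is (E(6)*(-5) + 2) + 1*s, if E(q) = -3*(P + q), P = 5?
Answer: 155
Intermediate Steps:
E(q) = -15 - 3*q (E(q) = -3*(5 + q) = -15 - 3*q)
s = -12
(E(6)*(-5) + 2) + 1*s = ((-15 - 3*6)*(-5) + 2) + 1*(-12) = ((-15 - 18)*(-5) + 2) - 12 = (-33*(-5) + 2) - 12 = (165 + 2) - 12 = 167 - 12 = 155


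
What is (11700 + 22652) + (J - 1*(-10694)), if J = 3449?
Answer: 48495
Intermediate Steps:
(11700 + 22652) + (J - 1*(-10694)) = (11700 + 22652) + (3449 - 1*(-10694)) = 34352 + (3449 + 10694) = 34352 + 14143 = 48495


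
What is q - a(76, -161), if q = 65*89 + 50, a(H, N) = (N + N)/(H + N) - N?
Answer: 481968/85 ≈ 5670.2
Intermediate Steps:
a(H, N) = -N + 2*N/(H + N) (a(H, N) = (2*N)/(H + N) - N = 2*N/(H + N) - N = -N + 2*N/(H + N))
q = 5835 (q = 5785 + 50 = 5835)
q - a(76, -161) = 5835 - (-161)*(2 - 1*76 - 1*(-161))/(76 - 161) = 5835 - (-161)*(2 - 76 + 161)/(-85) = 5835 - (-161)*(-1)*87/85 = 5835 - 1*14007/85 = 5835 - 14007/85 = 481968/85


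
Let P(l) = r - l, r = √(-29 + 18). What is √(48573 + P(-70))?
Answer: √(48643 + I*√11) ≈ 220.55 + 0.0075*I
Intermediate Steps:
r = I*√11 (r = √(-11) = I*√11 ≈ 3.3166*I)
P(l) = -l + I*√11 (P(l) = I*√11 - l = -l + I*√11)
√(48573 + P(-70)) = √(48573 + (-1*(-70) + I*√11)) = √(48573 + (70 + I*√11)) = √(48643 + I*√11)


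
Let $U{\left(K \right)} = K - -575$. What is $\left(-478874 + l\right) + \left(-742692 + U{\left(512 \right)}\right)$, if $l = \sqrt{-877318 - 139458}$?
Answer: $-1220479 + 2 i \sqrt{254194} \approx -1.2205 \cdot 10^{6} + 1008.4 i$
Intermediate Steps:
$U{\left(K \right)} = 575 + K$ ($U{\left(K \right)} = K + 575 = 575 + K$)
$l = 2 i \sqrt{254194}$ ($l = \sqrt{-1016776} = 2 i \sqrt{254194} \approx 1008.4 i$)
$\left(-478874 + l\right) + \left(-742692 + U{\left(512 \right)}\right) = \left(-478874 + 2 i \sqrt{254194}\right) + \left(-742692 + \left(575 + 512\right)\right) = \left(-478874 + 2 i \sqrt{254194}\right) + \left(-742692 + 1087\right) = \left(-478874 + 2 i \sqrt{254194}\right) - 741605 = -1220479 + 2 i \sqrt{254194}$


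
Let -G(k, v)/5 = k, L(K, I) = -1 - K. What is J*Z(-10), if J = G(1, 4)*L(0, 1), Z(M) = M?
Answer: -50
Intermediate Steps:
G(k, v) = -5*k
J = 5 (J = (-5*1)*(-1 - 1*0) = -5*(-1 + 0) = -5*(-1) = 5)
J*Z(-10) = 5*(-10) = -50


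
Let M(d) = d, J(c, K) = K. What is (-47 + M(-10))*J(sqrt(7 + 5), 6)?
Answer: -342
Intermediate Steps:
(-47 + M(-10))*J(sqrt(7 + 5), 6) = (-47 - 10)*6 = -57*6 = -342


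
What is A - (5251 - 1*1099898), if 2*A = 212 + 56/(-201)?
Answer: 220045325/201 ≈ 1.0948e+6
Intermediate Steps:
A = 21278/201 (A = (212 + 56/(-201))/2 = (212 + 56*(-1/201))/2 = (212 - 56/201)/2 = (½)*(42556/201) = 21278/201 ≈ 105.86)
A - (5251 - 1*1099898) = 21278/201 - (5251 - 1*1099898) = 21278/201 - (5251 - 1099898) = 21278/201 - 1*(-1094647) = 21278/201 + 1094647 = 220045325/201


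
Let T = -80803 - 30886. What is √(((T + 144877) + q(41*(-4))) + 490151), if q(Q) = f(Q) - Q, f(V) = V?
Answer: √523339 ≈ 723.42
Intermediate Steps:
q(Q) = 0 (q(Q) = Q - Q = 0)
T = -111689
√(((T + 144877) + q(41*(-4))) + 490151) = √(((-111689 + 144877) + 0) + 490151) = √((33188 + 0) + 490151) = √(33188 + 490151) = √523339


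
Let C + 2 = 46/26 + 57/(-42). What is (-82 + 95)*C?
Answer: -289/14 ≈ -20.643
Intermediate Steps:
C = -289/182 (C = -2 + (46/26 + 57/(-42)) = -2 + (46*(1/26) + 57*(-1/42)) = -2 + (23/13 - 19/14) = -2 + 75/182 = -289/182 ≈ -1.5879)
(-82 + 95)*C = (-82 + 95)*(-289/182) = 13*(-289/182) = -289/14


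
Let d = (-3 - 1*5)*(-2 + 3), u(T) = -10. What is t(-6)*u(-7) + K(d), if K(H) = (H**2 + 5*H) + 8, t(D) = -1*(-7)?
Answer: -38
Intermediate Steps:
d = -8 (d = (-3 - 5)*1 = -8*1 = -8)
t(D) = 7
K(H) = 8 + H**2 + 5*H
t(-6)*u(-7) + K(d) = 7*(-10) + (8 + (-8)**2 + 5*(-8)) = -70 + (8 + 64 - 40) = -70 + 32 = -38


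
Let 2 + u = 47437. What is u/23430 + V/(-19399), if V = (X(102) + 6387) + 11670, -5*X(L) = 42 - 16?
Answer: 497237891/454518570 ≈ 1.0940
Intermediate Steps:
X(L) = -26/5 (X(L) = -(42 - 16)/5 = -1/5*26 = -26/5)
u = 47435 (u = -2 + 47437 = 47435)
V = 90259/5 (V = (-26/5 + 6387) + 11670 = 31909/5 + 11670 = 90259/5 ≈ 18052.)
u/23430 + V/(-19399) = 47435/23430 + (90259/5)/(-19399) = 47435*(1/23430) + (90259/5)*(-1/19399) = 9487/4686 - 90259/96995 = 497237891/454518570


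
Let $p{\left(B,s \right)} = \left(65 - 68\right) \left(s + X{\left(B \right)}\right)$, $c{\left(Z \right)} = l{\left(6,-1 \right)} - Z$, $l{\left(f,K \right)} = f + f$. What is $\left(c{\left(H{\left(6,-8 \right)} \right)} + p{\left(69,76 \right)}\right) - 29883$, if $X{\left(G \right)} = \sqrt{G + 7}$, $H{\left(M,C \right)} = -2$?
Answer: $-30097 - 6 \sqrt{19} \approx -30123.0$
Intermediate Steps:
$l{\left(f,K \right)} = 2 f$
$X{\left(G \right)} = \sqrt{7 + G}$
$c{\left(Z \right)} = 12 - Z$ ($c{\left(Z \right)} = 2 \cdot 6 - Z = 12 - Z$)
$p{\left(B,s \right)} = - 3 s - 3 \sqrt{7 + B}$ ($p{\left(B,s \right)} = \left(65 - 68\right) \left(s + \sqrt{7 + B}\right) = - 3 \left(s + \sqrt{7 + B}\right) = - 3 s - 3 \sqrt{7 + B}$)
$\left(c{\left(H{\left(6,-8 \right)} \right)} + p{\left(69,76 \right)}\right) - 29883 = \left(\left(12 - -2\right) - \left(228 + 3 \sqrt{7 + 69}\right)\right) - 29883 = \left(\left(12 + 2\right) - \left(228 + 3 \sqrt{76}\right)\right) - 29883 = \left(14 - \left(228 + 3 \cdot 2 \sqrt{19}\right)\right) - 29883 = \left(14 - \left(228 + 6 \sqrt{19}\right)\right) - 29883 = \left(-214 - 6 \sqrt{19}\right) - 29883 = -30097 - 6 \sqrt{19}$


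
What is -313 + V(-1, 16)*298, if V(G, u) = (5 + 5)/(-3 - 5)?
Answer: -1371/2 ≈ -685.50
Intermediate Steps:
V(G, u) = -5/4 (V(G, u) = 10/(-8) = 10*(-⅛) = -5/4)
-313 + V(-1, 16)*298 = -313 - 5/4*298 = -313 - 745/2 = -1371/2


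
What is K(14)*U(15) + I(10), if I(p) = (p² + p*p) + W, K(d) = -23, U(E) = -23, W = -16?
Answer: 713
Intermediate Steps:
I(p) = -16 + 2*p² (I(p) = (p² + p*p) - 16 = (p² + p²) - 16 = 2*p² - 16 = -16 + 2*p²)
K(14)*U(15) + I(10) = -23*(-23) + (-16 + 2*10²) = 529 + (-16 + 2*100) = 529 + (-16 + 200) = 529 + 184 = 713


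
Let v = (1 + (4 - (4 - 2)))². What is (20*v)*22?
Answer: 3960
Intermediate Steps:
v = 9 (v = (1 + (4 - 1*2))² = (1 + (4 - 2))² = (1 + 2)² = 3² = 9)
(20*v)*22 = (20*9)*22 = 180*22 = 3960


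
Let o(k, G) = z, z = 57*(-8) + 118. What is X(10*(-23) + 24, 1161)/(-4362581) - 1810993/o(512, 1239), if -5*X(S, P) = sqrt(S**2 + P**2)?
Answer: 1810993/338 + sqrt(1390357)/21812905 ≈ 5358.0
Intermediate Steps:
z = -338 (z = -456 + 118 = -338)
o(k, G) = -338
X(S, P) = -sqrt(P**2 + S**2)/5 (X(S, P) = -sqrt(S**2 + P**2)/5 = -sqrt(P**2 + S**2)/5)
X(10*(-23) + 24, 1161)/(-4362581) - 1810993/o(512, 1239) = -sqrt(1161**2 + (10*(-23) + 24)**2)/5/(-4362581) - 1810993/(-338) = -sqrt(1347921 + (-230 + 24)**2)/5*(-1/4362581) - 1810993*(-1/338) = -sqrt(1347921 + (-206)**2)/5*(-1/4362581) + 1810993/338 = -sqrt(1347921 + 42436)/5*(-1/4362581) + 1810993/338 = -sqrt(1390357)/5*(-1/4362581) + 1810993/338 = sqrt(1390357)/21812905 + 1810993/338 = 1810993/338 + sqrt(1390357)/21812905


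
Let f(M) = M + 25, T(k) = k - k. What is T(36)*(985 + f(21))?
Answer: 0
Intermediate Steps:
T(k) = 0
f(M) = 25 + M
T(36)*(985 + f(21)) = 0*(985 + (25 + 21)) = 0*(985 + 46) = 0*1031 = 0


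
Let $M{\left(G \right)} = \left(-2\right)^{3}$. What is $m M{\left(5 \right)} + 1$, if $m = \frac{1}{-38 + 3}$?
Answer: $\frac{43}{35} \approx 1.2286$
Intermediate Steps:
$M{\left(G \right)} = -8$
$m = - \frac{1}{35}$ ($m = \frac{1}{-35} = - \frac{1}{35} \approx -0.028571$)
$m M{\left(5 \right)} + 1 = \left(- \frac{1}{35}\right) \left(-8\right) + 1 = \frac{8}{35} + 1 = \frac{43}{35}$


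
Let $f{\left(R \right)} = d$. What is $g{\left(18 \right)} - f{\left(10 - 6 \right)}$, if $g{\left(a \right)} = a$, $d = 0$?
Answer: $18$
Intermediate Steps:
$f{\left(R \right)} = 0$
$g{\left(18 \right)} - f{\left(10 - 6 \right)} = 18 - 0 = 18 + 0 = 18$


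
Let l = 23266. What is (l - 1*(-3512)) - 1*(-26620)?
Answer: 53398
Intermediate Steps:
(l - 1*(-3512)) - 1*(-26620) = (23266 - 1*(-3512)) - 1*(-26620) = (23266 + 3512) + 26620 = 26778 + 26620 = 53398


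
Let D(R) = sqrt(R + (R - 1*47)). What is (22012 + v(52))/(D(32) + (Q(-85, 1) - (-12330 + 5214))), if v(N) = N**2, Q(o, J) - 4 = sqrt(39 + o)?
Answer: 24716/(7120 + sqrt(17) + I*sqrt(46)) ≈ 3.4693 - 0.0033029*I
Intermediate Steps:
Q(o, J) = 4 + sqrt(39 + o)
D(R) = sqrt(-47 + 2*R) (D(R) = sqrt(R + (R - 47)) = sqrt(R + (-47 + R)) = sqrt(-47 + 2*R))
(22012 + v(52))/(D(32) + (Q(-85, 1) - (-12330 + 5214))) = (22012 + 52**2)/(sqrt(-47 + 2*32) + ((4 + sqrt(39 - 85)) - (-12330 + 5214))) = (22012 + 2704)/(sqrt(-47 + 64) + ((4 + sqrt(-46)) - 1*(-7116))) = 24716/(sqrt(17) + ((4 + I*sqrt(46)) + 7116)) = 24716/(sqrt(17) + (7120 + I*sqrt(46))) = 24716/(7120 + sqrt(17) + I*sqrt(46))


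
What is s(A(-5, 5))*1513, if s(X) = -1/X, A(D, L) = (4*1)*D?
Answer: 1513/20 ≈ 75.650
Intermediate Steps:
A(D, L) = 4*D
s(A(-5, 5))*1513 = -1/(4*(-5))*1513 = -1/(-20)*1513 = -1*(-1/20)*1513 = (1/20)*1513 = 1513/20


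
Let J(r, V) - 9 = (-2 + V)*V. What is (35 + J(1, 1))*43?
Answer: 1849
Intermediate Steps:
J(r, V) = 9 + V*(-2 + V) (J(r, V) = 9 + (-2 + V)*V = 9 + V*(-2 + V))
(35 + J(1, 1))*43 = (35 + (9 + 1² - 2*1))*43 = (35 + (9 + 1 - 2))*43 = (35 + 8)*43 = 43*43 = 1849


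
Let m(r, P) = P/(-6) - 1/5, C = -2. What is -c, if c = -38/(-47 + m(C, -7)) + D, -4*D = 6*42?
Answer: 85863/1381 ≈ 62.174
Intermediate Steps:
m(r, P) = -1/5 - P/6 (m(r, P) = P*(-1/6) - 1*1/5 = -P/6 - 1/5 = -1/5 - P/6)
D = -63 (D = -3*42/2 = -1/4*252 = -63)
c = -85863/1381 (c = -38/(-47 + (-1/5 - 1/6*(-7))) - 63 = -38/(-47 + (-1/5 + 7/6)) - 63 = -38/(-47 + 29/30) - 63 = -38/(-1381/30) - 63 = -38*(-30/1381) - 63 = 1140/1381 - 63 = -85863/1381 ≈ -62.174)
-c = -1*(-85863/1381) = 85863/1381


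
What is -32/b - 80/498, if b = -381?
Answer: -808/10541 ≈ -0.076653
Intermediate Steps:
-32/b - 80/498 = -32/(-381) - 80/498 = -32*(-1/381) - 80*1/498 = 32/381 - 40/249 = -808/10541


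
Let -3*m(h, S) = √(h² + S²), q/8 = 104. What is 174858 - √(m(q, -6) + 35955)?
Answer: 174858 - √(323595 - 6*√173065)/3 ≈ 1.7467e+5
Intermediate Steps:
q = 832 (q = 8*104 = 832)
m(h, S) = -√(S² + h²)/3 (m(h, S) = -√(h² + S²)/3 = -√(S² + h²)/3)
174858 - √(m(q, -6) + 35955) = 174858 - √(-√((-6)² + 832²)/3 + 35955) = 174858 - √(-√(36 + 692224)/3 + 35955) = 174858 - √(-2*√173065/3 + 35955) = 174858 - √(35955 - 2*√173065/3)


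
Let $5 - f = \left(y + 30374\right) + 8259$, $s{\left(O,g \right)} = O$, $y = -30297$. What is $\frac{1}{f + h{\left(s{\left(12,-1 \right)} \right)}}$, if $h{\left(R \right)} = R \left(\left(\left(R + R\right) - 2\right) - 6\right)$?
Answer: $- \frac{1}{8139} \approx -0.00012287$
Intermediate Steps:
$f = -8331$ ($f = 5 - \left(\left(-30297 + 30374\right) + 8259\right) = 5 - \left(77 + 8259\right) = 5 - 8336 = -8331$)
$h{\left(R \right)} = R \left(-8 + 2 R\right)$ ($h{\left(R \right)} = R \left(\left(2 R - 2\right) - 6\right) = R \left(\left(-2 + 2 R\right) - 6\right) = R \left(-8 + 2 R\right)$)
$\frac{1}{f + h{\left(s{\left(12,-1 \right)} \right)}} = \frac{1}{-8331 + 2 \cdot 12 \left(-4 + 12\right)} = \frac{1}{-8331 + 2 \cdot 12 \cdot 8} = \frac{1}{-8331 + 192} = \frac{1}{-8139} = - \frac{1}{8139}$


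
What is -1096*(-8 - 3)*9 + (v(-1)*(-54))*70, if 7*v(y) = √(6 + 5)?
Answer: 108504 - 540*√11 ≈ 1.0671e+5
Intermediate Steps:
v(y) = √11/7 (v(y) = √(6 + 5)/7 = √11/7)
-1096*(-8 - 3)*9 + (v(-1)*(-54))*70 = -1096*(-8 - 3)*9 + ((√11/7)*(-54))*70 = -(-12056)*9 - 54*√11/7*70 = -1096*(-99) - 540*√11 = 108504 - 540*√11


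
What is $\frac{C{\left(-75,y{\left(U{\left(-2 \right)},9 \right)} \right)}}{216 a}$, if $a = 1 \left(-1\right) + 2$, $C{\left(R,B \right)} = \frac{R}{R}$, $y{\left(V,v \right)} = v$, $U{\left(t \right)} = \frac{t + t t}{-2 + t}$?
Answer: $\frac{1}{216} \approx 0.0046296$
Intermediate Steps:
$U{\left(t \right)} = \frac{t + t^{2}}{-2 + t}$
$C{\left(R,B \right)} = 1$
$a = 1$ ($a = -1 + 2 = 1$)
$\frac{C{\left(-75,y{\left(U{\left(-2 \right)},9 \right)} \right)}}{216 a} = 1 \frac{1}{216 \cdot 1} = 1 \cdot \frac{1}{216} = \frac{1}{216}$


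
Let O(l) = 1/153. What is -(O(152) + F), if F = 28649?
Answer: -4383298/153 ≈ -28649.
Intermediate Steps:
O(l) = 1/153
-(O(152) + F) = -(1/153 + 28649) = -1*4383298/153 = -4383298/153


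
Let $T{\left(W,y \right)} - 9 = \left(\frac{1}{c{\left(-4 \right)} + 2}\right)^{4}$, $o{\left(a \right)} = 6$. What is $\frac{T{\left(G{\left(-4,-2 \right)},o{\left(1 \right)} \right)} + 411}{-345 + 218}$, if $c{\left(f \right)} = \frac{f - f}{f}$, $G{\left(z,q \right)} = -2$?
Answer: $- \frac{6721}{2032} \approx -3.3076$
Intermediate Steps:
$c{\left(f \right)} = 0$ ($c{\left(f \right)} = \frac{0}{f} = 0$)
$T{\left(W,y \right)} = \frac{145}{16}$ ($T{\left(W,y \right)} = 9 + \left(\frac{1}{0 + 2}\right)^{4} = 9 + \left(\frac{1}{2}\right)^{4} = 9 + \frac{1}{16} = \frac{145}{16}$)
$\frac{T{\left(G{\left(-4,-2 \right)},o{\left(1 \right)} \right)} + 411}{-345 + 218} = \frac{\frac{145}{16} + 411}{-345 + 218} = \frac{6721}{16 \left(-127\right)} = \frac{6721}{16} \left(- \frac{1}{127}\right) = - \frac{6721}{2032}$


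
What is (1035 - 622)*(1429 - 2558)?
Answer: -466277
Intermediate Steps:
(1035 - 622)*(1429 - 2558) = 413*(-1129) = -466277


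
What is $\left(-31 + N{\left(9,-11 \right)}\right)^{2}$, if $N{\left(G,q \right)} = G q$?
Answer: $16900$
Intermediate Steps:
$\left(-31 + N{\left(9,-11 \right)}\right)^{2} = \left(-31 + 9 \left(-11\right)\right)^{2} = \left(-31 - 99\right)^{2} = \left(-130\right)^{2} = 16900$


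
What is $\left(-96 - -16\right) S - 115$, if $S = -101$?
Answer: $7965$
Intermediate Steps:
$\left(-96 - -16\right) S - 115 = \left(-96 - -16\right) \left(-101\right) - 115 = \left(-96 + 16\right) \left(-101\right) - 115 = \left(-80\right) \left(-101\right) - 115 = 8080 - 115 = 7965$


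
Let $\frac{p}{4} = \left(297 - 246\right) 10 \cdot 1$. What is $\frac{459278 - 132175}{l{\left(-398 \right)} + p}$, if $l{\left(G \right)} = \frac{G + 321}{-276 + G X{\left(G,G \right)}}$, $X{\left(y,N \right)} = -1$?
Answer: $\frac{39906566}{248803} \approx 160.39$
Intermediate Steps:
$p = 2040$ ($p = 4 \left(297 - 246\right) 10 \cdot 1 = 4 \cdot 51 \cdot 10 = 4 \cdot 510 = 2040$)
$l{\left(G \right)} = \frac{321 + G}{-276 - G}$ ($l{\left(G \right)} = \frac{G + 321}{-276 + G \left(-1\right)} = \frac{321 + G}{-276 - G}$)
$\frac{459278 - 132175}{l{\left(-398 \right)} + p} = \frac{459278 - 132175}{\frac{321 - 398}{-276 - -398} + 2040} = \frac{327103}{\frac{1}{-276 + 398} \left(-77\right) + 2040} = \frac{327103}{\frac{1}{122} \left(-77\right) + 2040} = \frac{327103}{- \frac{77}{122} + 2040} = \frac{327103}{\frac{248803}{122}} = 327103 \cdot \frac{122}{248803} = \frac{39906566}{248803}$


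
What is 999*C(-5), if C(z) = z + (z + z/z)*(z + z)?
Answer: 34965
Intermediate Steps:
C(z) = z + 2*z*(1 + z) (C(z) = z + (z + 1)*(2*z) = z + (1 + z)*(2*z) = z + 2*z*(1 + z))
999*C(-5) = 999*(-5*(3 + 2*(-5))) = 999*(-5*(3 - 10)) = 999*(-5*(-7)) = 999*35 = 34965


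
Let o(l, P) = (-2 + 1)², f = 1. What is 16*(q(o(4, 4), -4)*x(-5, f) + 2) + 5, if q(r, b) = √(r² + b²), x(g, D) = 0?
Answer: 37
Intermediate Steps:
o(l, P) = 1 (o(l, P) = (-1)² = 1)
q(r, b) = √(b² + r²)
16*(q(o(4, 4), -4)*x(-5, f) + 2) + 5 = 16*(√((-4)² + 1²)*0 + 2) + 5 = 16*(√(16 + 1)*0 + 2) + 5 = 16*(√17*0 + 2) + 5 = 16*(0 + 2) + 5 = 16*2 + 5 = 32 + 5 = 37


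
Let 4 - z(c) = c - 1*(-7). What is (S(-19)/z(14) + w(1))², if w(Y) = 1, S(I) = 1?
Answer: 256/289 ≈ 0.88581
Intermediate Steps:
z(c) = -3 - c (z(c) = 4 - (c - 1*(-7)) = 4 - (c + 7) = 4 - (7 + c) = 4 + (-7 - c) = -3 - c)
(S(-19)/z(14) + w(1))² = (1/(-3 - 1*14) + 1)² = (1/(-3 - 14) + 1)² = (1/(-17) + 1)² = (1*(-1/17) + 1)² = (-1/17 + 1)² = (16/17)² = 256/289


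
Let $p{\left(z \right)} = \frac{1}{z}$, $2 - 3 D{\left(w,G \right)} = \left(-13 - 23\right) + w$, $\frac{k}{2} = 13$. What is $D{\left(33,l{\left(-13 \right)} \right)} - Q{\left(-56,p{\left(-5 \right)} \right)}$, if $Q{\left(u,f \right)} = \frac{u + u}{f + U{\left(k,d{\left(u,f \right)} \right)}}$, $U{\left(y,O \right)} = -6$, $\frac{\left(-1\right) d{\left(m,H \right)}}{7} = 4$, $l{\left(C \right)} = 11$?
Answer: $- \frac{1525}{93} \approx -16.398$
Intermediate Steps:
$k = 26$ ($k = 2 \cdot 13 = 26$)
$D{\left(w,G \right)} = \frac{38}{3} - \frac{w}{3}$ ($D{\left(w,G \right)} = \frac{2}{3} - \frac{\left(-13 - 23\right) + w}{3} = \frac{2}{3} - \frac{-36 + w}{3} = \frac{2}{3} - \left(-12 + \frac{w}{3}\right) = \frac{38}{3} - \frac{w}{3}$)
$d{\left(m,H \right)} = -28$ ($d{\left(m,H \right)} = \left(-7\right) 4 = -28$)
$Q{\left(u,f \right)} = \frac{2 u}{-6 + f}$ ($Q{\left(u,f \right)} = \frac{u + u}{f - 6} = \frac{2 u}{-6 + f}$)
$D{\left(33,l{\left(-13 \right)} \right)} - Q{\left(-56,p{\left(-5 \right)} \right)} = \left(\frac{38}{3} - 11\right) - 2 \left(-56\right) \frac{1}{-6 + \frac{1}{-5}} = \left(\frac{38}{3} - 11\right) - 2 \left(-56\right) \frac{1}{-6 - \frac{1}{5}} = \frac{5}{3} - 2 \left(-56\right) \frac{1}{- \frac{31}{5}} = \frac{5}{3} - 2 \left(-56\right) \left(- \frac{5}{31}\right) = \frac{5}{3} - \frac{560}{31} = - \frac{1525}{93}$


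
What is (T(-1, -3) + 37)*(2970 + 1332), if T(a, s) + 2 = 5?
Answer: 172080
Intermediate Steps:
T(a, s) = 3 (T(a, s) = -2 + 5 = 3)
(T(-1, -3) + 37)*(2970 + 1332) = (3 + 37)*(2970 + 1332) = 40*4302 = 172080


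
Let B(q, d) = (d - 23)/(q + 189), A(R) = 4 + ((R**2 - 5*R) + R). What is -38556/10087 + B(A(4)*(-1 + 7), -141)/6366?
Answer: -3734426494/976967739 ≈ -3.8225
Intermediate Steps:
A(R) = 4 + R**2 - 4*R (A(R) = 4 + (R**2 - 4*R) = 4 + R**2 - 4*R)
B(q, d) = (-23 + d)/(189 + q)
-38556/10087 + B(A(4)*(-1 + 7), -141)/6366 = -38556/10087 + ((-23 - 141)/(189 + (4 + 4**2 - 4*4)*(-1 + 7)))/6366 = -38556*1/10087 + (-164/(189 + (4 + 16 - 16)*6))*(1/6366) = -5508/1441 + (-164/(189 + 4*6))*(1/6366) = -5508/1441 + (-164/(189 + 24))*(1/6366) = -5508/1441 + (-164/213)*(1/6366) = -5508/1441 + ((1/213)*(-164))*(1/6366) = -5508/1441 - 164/213*1/6366 = -5508/1441 - 82/677979 = -3734426494/976967739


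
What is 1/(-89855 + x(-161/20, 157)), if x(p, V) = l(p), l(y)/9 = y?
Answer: -20/1798549 ≈ -1.1120e-5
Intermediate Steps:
l(y) = 9*y
x(p, V) = 9*p
1/(-89855 + x(-161/20, 157)) = 1/(-89855 + 9*(-161/20)) = 1/(-89855 - 1449/20) = 1/(-1798549/20) = -20/1798549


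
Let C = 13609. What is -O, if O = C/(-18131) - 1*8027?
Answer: 145551146/18131 ≈ 8027.8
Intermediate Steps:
O = -145551146/18131 (O = 13609/(-18131) - 1*8027 = 13609*(-1/18131) - 8027 = -13609/18131 - 8027 = -145551146/18131 ≈ -8027.8)
-O = -1*(-145551146/18131) = 145551146/18131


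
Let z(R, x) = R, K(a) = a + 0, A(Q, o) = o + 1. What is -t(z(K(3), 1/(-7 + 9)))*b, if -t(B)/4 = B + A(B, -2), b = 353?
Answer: 2824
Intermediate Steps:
A(Q, o) = 1 + o
K(a) = a
t(B) = 4 - 4*B (t(B) = -4*(B + (1 - 2)) = -4*(B - 1) = -4*(-1 + B) = 4 - 4*B)
-t(z(K(3), 1/(-7 + 9)))*b = -(4 - 4*3)*353 = -(4 - 12)*353 = -(-8)*353 = -1*(-2824) = 2824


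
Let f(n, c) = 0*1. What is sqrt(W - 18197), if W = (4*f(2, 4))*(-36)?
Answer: I*sqrt(18197) ≈ 134.9*I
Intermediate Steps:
f(n, c) = 0
W = 0 (W = (4*0)*(-36) = 0*(-36) = 0)
sqrt(W - 18197) = sqrt(0 - 18197) = sqrt(-18197) = I*sqrt(18197)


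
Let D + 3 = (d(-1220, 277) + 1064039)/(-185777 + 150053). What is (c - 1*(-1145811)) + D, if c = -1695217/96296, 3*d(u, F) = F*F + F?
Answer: 227394446938157/198466056 ≈ 1.1458e+6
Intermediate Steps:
d(u, F) = F/3 + F**2/3 (d(u, F) = (F*F + F)/3 = (F**2 + F)/3 = (F + F**2)/3 = F/3 + F**2/3)
c = -1695217/96296 (c = -1695217*1/96296 = -1695217/96296 ≈ -17.604)
D = -276203/8244 (D = -3 + ((1/3)*277*(1 + 277) + 1064039)/(-185777 + 150053) = -3 + ((1/3)*277*278 + 1064039)/(-35724) = -3 + (77006/3 + 1064039)*(-1/35724) = -3 + (3269123/3)*(-1/35724) = -3 - 251471/8244 = -276203/8244 ≈ -33.504)
(c - 1*(-1145811)) + D = (-1695217/96296 - 1*(-1145811)) - 276203/8244 = (-1695217/96296 + 1145811) - 276203/8244 = 110335320839/96296 - 276203/8244 = 227394446938157/198466056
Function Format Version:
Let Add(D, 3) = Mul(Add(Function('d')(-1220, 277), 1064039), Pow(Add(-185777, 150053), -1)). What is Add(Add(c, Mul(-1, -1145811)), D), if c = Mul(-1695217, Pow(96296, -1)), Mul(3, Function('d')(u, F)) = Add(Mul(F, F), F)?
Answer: Rational(227394446938157, 198466056) ≈ 1.1458e+6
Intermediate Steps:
Function('d')(u, F) = Add(Mul(Rational(1, 3), F), Mul(Rational(1, 3), Pow(F, 2))) (Function('d')(u, F) = Mul(Rational(1, 3), Add(Mul(F, F), F)) = Mul(Rational(1, 3), Add(Pow(F, 2), F)) = Mul(Rational(1, 3), Add(F, Pow(F, 2))) = Add(Mul(Rational(1, 3), F), Mul(Rational(1, 3), Pow(F, 2))))
c = Rational(-1695217, 96296) (c = Mul(-1695217, Rational(1, 96296)) = Rational(-1695217, 96296) ≈ -17.604)
D = Rational(-276203, 8244) (D = Add(-3, Mul(Add(Mul(Rational(1, 3), 277, Add(1, 277)), 1064039), Pow(Add(-185777, 150053), -1))) = Add(-3, Mul(Add(Mul(Rational(1, 3), 277, 278), 1064039), Pow(-35724, -1))) = Add(-3, Mul(Add(Rational(77006, 3), 1064039), Rational(-1, 35724))) = Add(-3, Mul(Rational(3269123, 3), Rational(-1, 35724))) = Add(-3, Rational(-251471, 8244)) = Rational(-276203, 8244) ≈ -33.504)
Add(Add(c, Mul(-1, -1145811)), D) = Add(Add(Rational(-1695217, 96296), Mul(-1, -1145811)), Rational(-276203, 8244)) = Add(Add(Rational(-1695217, 96296), 1145811), Rational(-276203, 8244)) = Add(Rational(110335320839, 96296), Rational(-276203, 8244)) = Rational(227394446938157, 198466056)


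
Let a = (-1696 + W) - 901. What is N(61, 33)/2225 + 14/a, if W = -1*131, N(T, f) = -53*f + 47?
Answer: -2337103/3034900 ≈ -0.77008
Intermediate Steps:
N(T, f) = 47 - 53*f
W = -131
a = -2728 (a = (-1696 - 131) - 901 = -1827 - 901 = -2728)
N(61, 33)/2225 + 14/a = (47 - 53*33)/2225 + 14/(-2728) = (47 - 1749)*(1/2225) + 14*(-1/2728) = -1702*1/2225 - 7/1364 = -1702/2225 - 7/1364 = -2337103/3034900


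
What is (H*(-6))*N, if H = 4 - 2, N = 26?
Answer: -312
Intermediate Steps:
H = 2
(H*(-6))*N = (2*(-6))*26 = -12*26 = -312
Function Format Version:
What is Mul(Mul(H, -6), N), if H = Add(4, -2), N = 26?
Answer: -312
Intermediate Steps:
H = 2
Mul(Mul(H, -6), N) = Mul(Mul(2, -6), 26) = Mul(-12, 26) = -312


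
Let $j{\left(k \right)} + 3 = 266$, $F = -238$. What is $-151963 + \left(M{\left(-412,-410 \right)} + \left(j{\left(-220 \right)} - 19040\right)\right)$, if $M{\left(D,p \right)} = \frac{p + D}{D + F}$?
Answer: $- \frac{55490089}{325} \approx -1.7074 \cdot 10^{5}$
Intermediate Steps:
$j{\left(k \right)} = 263$ ($j{\left(k \right)} = -3 + 266 = 263$)
$M{\left(D,p \right)} = \frac{D + p}{-238 + D}$ ($M{\left(D,p \right)} = \frac{p + D}{D - 238} = \frac{D + p}{-238 + D}$)
$-151963 + \left(M{\left(-412,-410 \right)} + \left(j{\left(-220 \right)} - 19040\right)\right) = -151963 + \left(\frac{-412 - 410}{-238 - 412} + \left(263 - 19040\right)\right) = -151963 - \left(18777 - \frac{1}{-650} \left(-822\right)\right) = -151963 - \frac{6102114}{325} = - \frac{55490089}{325}$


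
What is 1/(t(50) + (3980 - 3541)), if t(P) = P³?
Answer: 1/125439 ≈ 7.9720e-6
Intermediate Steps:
1/(t(50) + (3980 - 3541)) = 1/(50³ + (3980 - 3541)) = 1/(125000 + 439) = 1/125439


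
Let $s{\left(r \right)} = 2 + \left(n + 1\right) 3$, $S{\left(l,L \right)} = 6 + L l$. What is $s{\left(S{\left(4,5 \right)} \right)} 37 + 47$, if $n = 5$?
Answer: $787$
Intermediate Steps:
$s{\left(r \right)} = 20$ ($s{\left(r \right)} = 2 + \left(5 + 1\right) 3 = 2 + 6 \cdot 3 = 2 + 18 = 20$)
$s{\left(S{\left(4,5 \right)} \right)} 37 + 47 = 20 \cdot 37 + 47 = 740 + 47 = 787$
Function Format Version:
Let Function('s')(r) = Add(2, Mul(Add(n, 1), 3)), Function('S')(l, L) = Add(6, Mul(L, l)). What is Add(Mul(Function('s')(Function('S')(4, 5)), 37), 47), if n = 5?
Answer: 787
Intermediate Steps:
Function('s')(r) = 20 (Function('s')(r) = Add(2, Mul(Add(5, 1), 3)) = Add(2, Mul(6, 3)) = Add(2, 18) = 20)
Add(Mul(Function('s')(Function('S')(4, 5)), 37), 47) = Add(Mul(20, 37), 47) = Add(740, 47) = 787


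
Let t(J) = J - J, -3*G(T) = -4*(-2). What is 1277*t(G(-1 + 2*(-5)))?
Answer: 0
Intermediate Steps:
G(T) = -8/3 (G(T) = -(-4)*(-2)/3 = -⅓*8 = -8/3)
t(J) = 0
1277*t(G(-1 + 2*(-5))) = 1277*0 = 0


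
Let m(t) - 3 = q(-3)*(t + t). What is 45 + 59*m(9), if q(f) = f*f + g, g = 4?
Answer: 14028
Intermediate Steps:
q(f) = 4 + f² (q(f) = f*f + 4 = f² + 4 = 4 + f²)
m(t) = 3 + 26*t (m(t) = 3 + (4 + (-3)²)*(t + t) = 3 + (4 + 9)*(2*t) = 3 + 13*(2*t) = 3 + 26*t)
45 + 59*m(9) = 45 + 59*(3 + 26*9) = 45 + 59*(3 + 234) = 45 + 59*237 = 45 + 13983 = 14028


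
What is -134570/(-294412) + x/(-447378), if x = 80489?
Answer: 4563341249/16464181467 ≈ 0.27717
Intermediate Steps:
-134570/(-294412) + x/(-447378) = -134570/(-294412) + 80489/(-447378) = -134570*(-1/294412) + 80489*(-1/447378) = 67285/147206 - 80489/447378 = 4563341249/16464181467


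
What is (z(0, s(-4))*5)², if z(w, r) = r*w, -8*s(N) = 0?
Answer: 0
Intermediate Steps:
s(N) = 0 (s(N) = -⅛*0 = 0)
(z(0, s(-4))*5)² = ((0*0)*5)² = (0*5)² = 0² = 0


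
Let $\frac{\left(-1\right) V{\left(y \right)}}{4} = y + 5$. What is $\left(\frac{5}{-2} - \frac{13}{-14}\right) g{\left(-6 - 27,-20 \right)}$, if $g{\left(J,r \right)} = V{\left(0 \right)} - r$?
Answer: $0$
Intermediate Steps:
$V{\left(y \right)} = -20 - 4 y$ ($V{\left(y \right)} = - 4 \left(y + 5\right) = - 4 \left(5 + y\right) = -20 - 4 y$)
$g{\left(J,r \right)} = -20 - r$ ($g{\left(J,r \right)} = \left(-20 - 0\right) - r = \left(-20 + 0\right) - r = -20 - r$)
$\left(\frac{5}{-2} - \frac{13}{-14}\right) g{\left(-6 - 27,-20 \right)} = \left(\frac{5}{-2} - \frac{13}{-14}\right) \left(-20 - -20\right) = \left(5 \left(- \frac{1}{2}\right) - - \frac{13}{14}\right) \left(-20 + 20\right) = \left(- \frac{5}{2} + \frac{13}{14}\right) 0 = \left(- \frac{11}{7}\right) 0 = 0$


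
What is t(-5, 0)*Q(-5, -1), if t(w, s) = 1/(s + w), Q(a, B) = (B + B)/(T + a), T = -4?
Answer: -2/45 ≈ -0.044444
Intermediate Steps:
Q(a, B) = 2*B/(-4 + a) (Q(a, B) = (B + B)/(-4 + a) = (2*B)/(-4 + a) = 2*B/(-4 + a))
t(-5, 0)*Q(-5, -1) = (2*(-1)/(-4 - 5))/(0 - 5) = (2*(-1)/(-9))/(-5) = -2*(-1)*(-1)/(5*9) = -1/5*2/9 = -2/45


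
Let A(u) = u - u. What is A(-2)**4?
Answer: 0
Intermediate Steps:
A(u) = 0
A(-2)**4 = 0**4 = 0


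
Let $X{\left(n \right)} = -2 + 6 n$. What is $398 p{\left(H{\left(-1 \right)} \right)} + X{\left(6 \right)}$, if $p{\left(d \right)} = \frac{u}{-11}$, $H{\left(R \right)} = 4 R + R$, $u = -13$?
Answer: $\frac{5548}{11} \approx 504.36$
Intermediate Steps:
$H{\left(R \right)} = 5 R$
$p{\left(d \right)} = \frac{13}{11}$ ($p{\left(d \right)} = - \frac{13}{-11} = \left(-13\right) \left(- \frac{1}{11}\right) = \frac{13}{11}$)
$398 p{\left(H{\left(-1 \right)} \right)} + X{\left(6 \right)} = 398 \cdot \frac{13}{11} + \left(-2 + 6 \cdot 6\right) = \frac{5174}{11} + \left(-2 + 36\right) = \frac{5174}{11} + 34 = \frac{5548}{11}$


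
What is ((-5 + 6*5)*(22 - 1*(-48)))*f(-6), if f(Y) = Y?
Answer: -10500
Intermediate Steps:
((-5 + 6*5)*(22 - 1*(-48)))*f(-6) = ((-5 + 6*5)*(22 - 1*(-48)))*(-6) = ((-5 + 30)*(22 + 48))*(-6) = (25*70)*(-6) = 1750*(-6) = -10500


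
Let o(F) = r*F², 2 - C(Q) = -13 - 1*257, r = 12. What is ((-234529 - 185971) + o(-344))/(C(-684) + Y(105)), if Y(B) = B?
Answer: 999532/377 ≈ 2651.3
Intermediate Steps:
C(Q) = 272 (C(Q) = 2 - (-13 - 1*257) = 2 - (-13 - 257) = 2 - 1*(-270) = 2 + 270 = 272)
o(F) = 12*F²
((-234529 - 185971) + o(-344))/(C(-684) + Y(105)) = ((-234529 - 185971) + 12*(-344)²)/(272 + 105) = (-420500 + 12*118336)/377 = (-420500 + 1420032)*(1/377) = 999532*(1/377) = 999532/377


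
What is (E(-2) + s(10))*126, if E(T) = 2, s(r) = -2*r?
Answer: -2268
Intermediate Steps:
(E(-2) + s(10))*126 = (2 - 2*10)*126 = (2 - 20)*126 = -18*126 = -2268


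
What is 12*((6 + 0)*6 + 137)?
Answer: 2076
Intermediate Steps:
12*((6 + 0)*6 + 137) = 12*(6*6 + 137) = 12*(36 + 137) = 12*173 = 2076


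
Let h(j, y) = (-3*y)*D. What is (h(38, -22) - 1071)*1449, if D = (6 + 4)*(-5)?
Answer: -6333579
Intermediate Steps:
D = -50 (D = 10*(-5) = -50)
h(j, y) = 150*y (h(j, y) = -3*y*(-50) = 150*y)
(h(38, -22) - 1071)*1449 = (150*(-22) - 1071)*1449 = (-3300 - 1071)*1449 = -4371*1449 = -6333579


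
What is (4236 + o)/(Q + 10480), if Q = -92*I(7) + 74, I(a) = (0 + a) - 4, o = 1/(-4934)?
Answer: 20900423/50711652 ≈ 0.41214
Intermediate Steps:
o = -1/4934 ≈ -0.00020268
I(a) = -4 + a (I(a) = a - 4 = -4 + a)
Q = -202 (Q = -92*(-4 + 7) + 74 = -92*3 + 74 = -276 + 74 = -202)
(4236 + o)/(Q + 10480) = (4236 - 1/4934)/(-202 + 10480) = (20900423/4934)/10278 = (20900423/4934)*(1/10278) = 20900423/50711652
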